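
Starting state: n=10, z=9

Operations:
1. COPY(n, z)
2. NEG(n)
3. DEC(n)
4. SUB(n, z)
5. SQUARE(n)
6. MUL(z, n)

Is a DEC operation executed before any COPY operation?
No

First DEC: step 3
First COPY: step 1
Since 3 > 1, COPY comes first.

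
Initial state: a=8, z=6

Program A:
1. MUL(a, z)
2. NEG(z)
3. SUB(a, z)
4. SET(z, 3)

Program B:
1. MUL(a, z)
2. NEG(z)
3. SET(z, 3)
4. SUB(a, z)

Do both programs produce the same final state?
No

Program A final state: a=54, z=3
Program B final state: a=45, z=3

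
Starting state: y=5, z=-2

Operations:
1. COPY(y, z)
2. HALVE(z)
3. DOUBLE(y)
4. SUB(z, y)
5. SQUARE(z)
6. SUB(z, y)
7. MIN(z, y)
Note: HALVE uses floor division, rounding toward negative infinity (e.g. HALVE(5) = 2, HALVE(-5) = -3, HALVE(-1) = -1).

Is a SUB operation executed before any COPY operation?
No

First SUB: step 4
First COPY: step 1
Since 4 > 1, COPY comes first.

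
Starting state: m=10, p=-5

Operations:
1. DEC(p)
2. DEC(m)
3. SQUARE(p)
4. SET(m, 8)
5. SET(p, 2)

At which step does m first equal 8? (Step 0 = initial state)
Step 4

Tracing m:
Initial: m = 10
After step 1: m = 10
After step 2: m = 9
After step 3: m = 9
After step 4: m = 8 ← first occurrence
After step 5: m = 8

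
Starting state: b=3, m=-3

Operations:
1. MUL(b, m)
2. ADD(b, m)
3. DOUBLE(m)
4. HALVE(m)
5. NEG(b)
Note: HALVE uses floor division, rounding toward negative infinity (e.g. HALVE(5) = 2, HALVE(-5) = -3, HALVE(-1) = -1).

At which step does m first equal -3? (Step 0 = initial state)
Step 0

Tracing m:
Initial: m = -3 ← first occurrence
After step 1: m = -3
After step 2: m = -3
After step 3: m = -6
After step 4: m = -3
After step 5: m = -3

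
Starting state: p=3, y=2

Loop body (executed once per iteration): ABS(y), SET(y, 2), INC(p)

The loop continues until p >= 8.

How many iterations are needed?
5

Tracing iterations:
Initial: p=3, y=2
After iteration 1: p=4, y=2
After iteration 2: p=5, y=2
After iteration 3: p=6, y=2
After iteration 4: p=7, y=2
After iteration 5: p=8, y=2
p >= 8 now holds, so the loop exits after 5 iterations.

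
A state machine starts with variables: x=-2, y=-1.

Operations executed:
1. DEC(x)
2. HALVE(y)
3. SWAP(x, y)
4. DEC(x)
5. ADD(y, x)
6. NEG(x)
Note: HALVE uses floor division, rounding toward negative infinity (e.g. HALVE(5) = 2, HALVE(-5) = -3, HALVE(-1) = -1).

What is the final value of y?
y = -5

Tracing execution:
Step 1: DEC(x) → y = -1
Step 2: HALVE(y) → y = -1
Step 3: SWAP(x, y) → y = -3
Step 4: DEC(x) → y = -3
Step 5: ADD(y, x) → y = -5
Step 6: NEG(x) → y = -5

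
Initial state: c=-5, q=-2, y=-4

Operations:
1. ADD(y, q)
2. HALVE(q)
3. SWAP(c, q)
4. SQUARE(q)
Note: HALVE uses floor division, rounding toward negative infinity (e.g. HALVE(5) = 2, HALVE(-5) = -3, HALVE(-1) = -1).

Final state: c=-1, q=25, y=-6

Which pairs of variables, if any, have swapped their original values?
None

Comparing initial and final values:
q: -2 → 25
y: -4 → -6
c: -5 → -1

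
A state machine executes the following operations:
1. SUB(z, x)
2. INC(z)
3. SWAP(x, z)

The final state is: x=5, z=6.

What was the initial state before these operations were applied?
x=6, z=10

Working backwards:
Final state: x=5, z=6
Before step 3 (SWAP(x, z)): x=6, z=5
Before step 2 (INC(z)): x=6, z=4
Before step 1 (SUB(z, x)): x=6, z=10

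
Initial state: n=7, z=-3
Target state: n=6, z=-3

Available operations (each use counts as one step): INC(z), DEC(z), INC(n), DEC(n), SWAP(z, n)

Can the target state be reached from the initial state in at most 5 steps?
Yes

Path (1 step): DEC(n)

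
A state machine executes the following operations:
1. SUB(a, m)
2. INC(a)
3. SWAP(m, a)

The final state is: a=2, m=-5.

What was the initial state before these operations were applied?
a=-4, m=2

Working backwards:
Final state: a=2, m=-5
Before step 3 (SWAP(m, a)): a=-5, m=2
Before step 2 (INC(a)): a=-6, m=2
Before step 1 (SUB(a, m)): a=-4, m=2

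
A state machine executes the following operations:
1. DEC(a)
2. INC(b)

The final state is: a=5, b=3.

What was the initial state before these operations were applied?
a=6, b=2

Working backwards:
Final state: a=5, b=3
Before step 2 (INC(b)): a=5, b=2
Before step 1 (DEC(a)): a=6, b=2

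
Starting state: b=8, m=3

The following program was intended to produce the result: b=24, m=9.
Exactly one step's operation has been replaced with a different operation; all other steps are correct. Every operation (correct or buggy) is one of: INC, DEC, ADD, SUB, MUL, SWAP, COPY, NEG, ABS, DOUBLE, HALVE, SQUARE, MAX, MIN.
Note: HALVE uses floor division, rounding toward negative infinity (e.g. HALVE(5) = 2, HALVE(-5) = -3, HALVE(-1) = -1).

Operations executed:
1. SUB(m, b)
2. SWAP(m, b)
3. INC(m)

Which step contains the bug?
Step 1

Trace with buggy code:
Initial: b=8, m=3
After step 1: b=8, m=-5
After step 2: b=-5, m=8
After step 3: b=-5, m=9
Actual final b=-5, m=9 ≠ expected b=24, m=9.
Step 1 is the only position where a single-operation replacement can produce the expected result.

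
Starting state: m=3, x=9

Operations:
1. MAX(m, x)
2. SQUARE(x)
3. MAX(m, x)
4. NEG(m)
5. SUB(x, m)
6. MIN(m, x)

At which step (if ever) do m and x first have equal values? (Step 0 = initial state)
Step 1

m and x first become equal after step 1.

Comparing values at each step:
Initial: m=3, x=9
After step 1: m=9, x=9 ← equal!
After step 2: m=9, x=81
After step 3: m=81, x=81 ← equal!
After step 4: m=-81, x=81
After step 5: m=-81, x=162
After step 6: m=-81, x=162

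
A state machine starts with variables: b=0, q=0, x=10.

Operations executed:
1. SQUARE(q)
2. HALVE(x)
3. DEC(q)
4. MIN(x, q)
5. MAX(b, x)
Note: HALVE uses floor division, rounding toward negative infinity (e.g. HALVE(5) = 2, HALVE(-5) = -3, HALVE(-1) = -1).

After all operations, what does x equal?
x = -1

Tracing execution:
Step 1: SQUARE(q) → x = 10
Step 2: HALVE(x) → x = 5
Step 3: DEC(q) → x = 5
Step 4: MIN(x, q) → x = -1
Step 5: MAX(b, x) → x = -1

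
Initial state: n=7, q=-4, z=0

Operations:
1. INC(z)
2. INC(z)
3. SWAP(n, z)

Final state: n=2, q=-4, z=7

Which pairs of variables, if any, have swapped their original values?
None

Comparing initial and final values:
z: 0 → 7
q: -4 → -4
n: 7 → 2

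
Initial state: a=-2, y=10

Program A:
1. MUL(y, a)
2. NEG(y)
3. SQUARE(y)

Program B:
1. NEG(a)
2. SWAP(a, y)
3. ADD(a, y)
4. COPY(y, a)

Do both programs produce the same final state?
No

Program A final state: a=-2, y=400
Program B final state: a=12, y=12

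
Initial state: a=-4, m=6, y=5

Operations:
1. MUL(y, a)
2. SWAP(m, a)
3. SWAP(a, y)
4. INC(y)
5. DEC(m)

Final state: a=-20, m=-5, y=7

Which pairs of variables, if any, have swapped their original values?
None

Comparing initial and final values:
y: 5 → 7
a: -4 → -20
m: 6 → -5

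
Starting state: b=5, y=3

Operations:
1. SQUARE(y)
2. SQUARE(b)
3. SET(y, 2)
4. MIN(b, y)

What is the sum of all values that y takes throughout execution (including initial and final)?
25

Values of y at each step:
Initial: y = 3
After step 1: y = 9
After step 2: y = 9
After step 3: y = 2
After step 4: y = 2
Sum = 3 + 9 + 9 + 2 + 2 = 25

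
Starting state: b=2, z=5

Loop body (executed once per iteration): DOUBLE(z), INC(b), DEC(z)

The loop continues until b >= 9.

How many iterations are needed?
7

Tracing iterations:
Initial: b=2, z=5
After iteration 1: b=3, z=9
After iteration 2: b=4, z=17
After iteration 3: b=5, z=33
After iteration 4: b=6, z=65
After iteration 5: b=7, z=129
After iteration 6: b=8, z=257
After iteration 7: b=9, z=513
b >= 9 now holds, so the loop exits after 7 iterations.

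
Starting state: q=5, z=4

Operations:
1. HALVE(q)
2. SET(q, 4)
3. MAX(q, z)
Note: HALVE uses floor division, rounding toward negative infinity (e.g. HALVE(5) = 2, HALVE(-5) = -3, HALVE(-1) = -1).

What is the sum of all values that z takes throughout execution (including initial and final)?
16

Values of z at each step:
Initial: z = 4
After step 1: z = 4
After step 2: z = 4
After step 3: z = 4
Sum = 4 + 4 + 4 + 4 = 16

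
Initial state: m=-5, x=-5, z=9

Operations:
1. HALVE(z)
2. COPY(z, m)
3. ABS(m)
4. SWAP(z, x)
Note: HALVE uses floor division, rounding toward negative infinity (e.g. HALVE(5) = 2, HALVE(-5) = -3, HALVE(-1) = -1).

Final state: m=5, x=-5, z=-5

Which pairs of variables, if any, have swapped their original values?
None

Comparing initial and final values:
x: -5 → -5
z: 9 → -5
m: -5 → 5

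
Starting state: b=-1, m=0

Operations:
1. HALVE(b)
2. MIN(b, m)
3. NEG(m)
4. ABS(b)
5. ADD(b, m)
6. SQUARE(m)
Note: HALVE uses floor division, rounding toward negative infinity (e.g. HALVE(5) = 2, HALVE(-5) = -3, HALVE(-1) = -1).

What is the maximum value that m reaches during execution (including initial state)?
0

Values of m at each step:
Initial: m = 0 ← maximum
After step 1: m = 0
After step 2: m = 0
After step 3: m = 0
After step 4: m = 0
After step 5: m = 0
After step 6: m = 0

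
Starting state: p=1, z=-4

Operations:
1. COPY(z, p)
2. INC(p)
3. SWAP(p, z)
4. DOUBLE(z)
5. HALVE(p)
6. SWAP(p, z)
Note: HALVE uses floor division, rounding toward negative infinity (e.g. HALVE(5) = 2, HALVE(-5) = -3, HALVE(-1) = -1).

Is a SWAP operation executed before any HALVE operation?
Yes

First SWAP: step 3
First HALVE: step 5
Since 3 < 5, SWAP comes first.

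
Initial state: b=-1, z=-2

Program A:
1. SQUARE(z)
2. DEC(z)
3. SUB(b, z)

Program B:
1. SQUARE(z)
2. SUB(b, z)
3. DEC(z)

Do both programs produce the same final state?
No

Program A final state: b=-4, z=3
Program B final state: b=-5, z=3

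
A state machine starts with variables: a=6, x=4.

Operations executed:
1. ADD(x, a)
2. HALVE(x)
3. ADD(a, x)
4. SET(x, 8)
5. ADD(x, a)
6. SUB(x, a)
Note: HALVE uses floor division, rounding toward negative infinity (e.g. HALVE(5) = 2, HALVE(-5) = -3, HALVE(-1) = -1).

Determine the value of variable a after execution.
a = 11

Tracing execution:
Step 1: ADD(x, a) → a = 6
Step 2: HALVE(x) → a = 6
Step 3: ADD(a, x) → a = 11
Step 4: SET(x, 8) → a = 11
Step 5: ADD(x, a) → a = 11
Step 6: SUB(x, a) → a = 11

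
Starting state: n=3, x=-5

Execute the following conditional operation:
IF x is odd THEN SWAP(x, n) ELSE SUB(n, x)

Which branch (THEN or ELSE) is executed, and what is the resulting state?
Branch: THEN, Final state: n=-5, x=3

Evaluating condition: x is odd
Condition is True, so THEN branch executes
After SWAP(x, n): n=-5, x=3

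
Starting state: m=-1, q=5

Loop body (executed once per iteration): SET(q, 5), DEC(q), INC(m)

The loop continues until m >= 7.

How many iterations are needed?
8

Tracing iterations:
Initial: m=-1, q=5
After iteration 1: m=0, q=4
After iteration 2: m=1, q=4
After iteration 3: m=2, q=4
After iteration 4: m=3, q=4
After iteration 5: m=4, q=4
After iteration 6: m=5, q=4
After iteration 7: m=6, q=4
After iteration 8: m=7, q=4
m >= 7 now holds, so the loop exits after 8 iterations.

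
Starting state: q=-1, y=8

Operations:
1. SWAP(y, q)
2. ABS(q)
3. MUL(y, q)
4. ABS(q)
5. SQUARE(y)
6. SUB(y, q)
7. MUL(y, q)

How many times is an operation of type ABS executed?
2

Counting ABS operations:
Step 2: ABS(q) ← ABS
Step 4: ABS(q) ← ABS
Total: 2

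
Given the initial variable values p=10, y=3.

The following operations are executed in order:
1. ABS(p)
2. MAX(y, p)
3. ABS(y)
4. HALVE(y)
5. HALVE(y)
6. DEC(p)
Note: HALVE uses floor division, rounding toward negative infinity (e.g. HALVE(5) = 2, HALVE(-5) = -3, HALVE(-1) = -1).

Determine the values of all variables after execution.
{p: 9, y: 2}

Step-by-step execution:
Initial: p=10, y=3
After step 1 (ABS(p)): p=10, y=3
After step 2 (MAX(y, p)): p=10, y=10
After step 3 (ABS(y)): p=10, y=10
After step 4 (HALVE(y)): p=10, y=5
After step 5 (HALVE(y)): p=10, y=2
After step 6 (DEC(p)): p=9, y=2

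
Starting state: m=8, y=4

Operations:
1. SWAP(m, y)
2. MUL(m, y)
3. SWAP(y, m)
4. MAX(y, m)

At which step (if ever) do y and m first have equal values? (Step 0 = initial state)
Never

y and m never become equal during execution.

Comparing values at each step:
Initial: y=4, m=8
After step 1: y=8, m=4
After step 2: y=8, m=32
After step 3: y=32, m=8
After step 4: y=32, m=8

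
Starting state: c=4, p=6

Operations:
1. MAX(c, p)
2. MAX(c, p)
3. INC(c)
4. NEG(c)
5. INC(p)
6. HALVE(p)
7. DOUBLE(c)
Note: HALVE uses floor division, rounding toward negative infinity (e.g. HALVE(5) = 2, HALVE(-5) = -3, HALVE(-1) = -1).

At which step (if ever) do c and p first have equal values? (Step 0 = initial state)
Step 1

c and p first become equal after step 1.

Comparing values at each step:
Initial: c=4, p=6
After step 1: c=6, p=6 ← equal!
After step 2: c=6, p=6 ← equal!
After step 3: c=7, p=6
After step 4: c=-7, p=6
After step 5: c=-7, p=7
After step 6: c=-7, p=3
After step 7: c=-14, p=3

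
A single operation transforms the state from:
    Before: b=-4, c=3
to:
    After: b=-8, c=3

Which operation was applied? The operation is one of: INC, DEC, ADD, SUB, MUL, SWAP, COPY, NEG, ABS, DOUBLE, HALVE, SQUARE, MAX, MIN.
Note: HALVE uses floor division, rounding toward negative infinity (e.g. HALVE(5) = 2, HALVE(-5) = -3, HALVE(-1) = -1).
DOUBLE(b)

Analyzing the change:
Before: b=-4, c=3
After: b=-8, c=3
Variable b changed from -4 to -8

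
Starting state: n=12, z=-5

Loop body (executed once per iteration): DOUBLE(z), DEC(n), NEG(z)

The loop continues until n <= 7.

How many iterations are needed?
5

Tracing iterations:
Initial: n=12, z=-5
After iteration 1: n=11, z=10
After iteration 2: n=10, z=-20
After iteration 3: n=9, z=40
After iteration 4: n=8, z=-80
After iteration 5: n=7, z=160
n <= 7 now holds, so the loop exits after 5 iterations.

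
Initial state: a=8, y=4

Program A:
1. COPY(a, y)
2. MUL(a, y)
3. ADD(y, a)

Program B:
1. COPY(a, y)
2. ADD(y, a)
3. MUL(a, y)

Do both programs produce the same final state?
No

Program A final state: a=16, y=20
Program B final state: a=32, y=8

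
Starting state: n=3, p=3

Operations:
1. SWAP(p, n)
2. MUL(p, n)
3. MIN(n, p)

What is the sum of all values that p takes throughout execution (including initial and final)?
24

Values of p at each step:
Initial: p = 3
After step 1: p = 3
After step 2: p = 9
After step 3: p = 9
Sum = 3 + 3 + 9 + 9 = 24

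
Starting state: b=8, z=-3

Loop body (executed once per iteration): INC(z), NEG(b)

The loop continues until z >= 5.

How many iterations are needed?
8

Tracing iterations:
Initial: b=8, z=-3
After iteration 1: b=-8, z=-2
After iteration 2: b=8, z=-1
After iteration 3: b=-8, z=0
After iteration 4: b=8, z=1
After iteration 5: b=-8, z=2
After iteration 6: b=8, z=3
After iteration 7: b=-8, z=4
After iteration 8: b=8, z=5
z >= 5 now holds, so the loop exits after 8 iterations.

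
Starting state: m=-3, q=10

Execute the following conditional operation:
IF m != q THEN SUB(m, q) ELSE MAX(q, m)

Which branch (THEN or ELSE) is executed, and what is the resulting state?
Branch: THEN, Final state: m=-13, q=10

Evaluating condition: m != q
m = -3, q = 10
Condition is True, so THEN branch executes
After SUB(m, q): m=-13, q=10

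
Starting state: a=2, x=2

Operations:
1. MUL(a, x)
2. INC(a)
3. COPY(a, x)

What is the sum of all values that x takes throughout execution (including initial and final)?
8

Values of x at each step:
Initial: x = 2
After step 1: x = 2
After step 2: x = 2
After step 3: x = 2
Sum = 2 + 2 + 2 + 2 = 8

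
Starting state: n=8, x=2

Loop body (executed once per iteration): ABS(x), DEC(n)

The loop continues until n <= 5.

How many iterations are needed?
3

Tracing iterations:
Initial: n=8, x=2
After iteration 1: n=7, x=2
After iteration 2: n=6, x=2
After iteration 3: n=5, x=2
n <= 5 now holds, so the loop exits after 3 iterations.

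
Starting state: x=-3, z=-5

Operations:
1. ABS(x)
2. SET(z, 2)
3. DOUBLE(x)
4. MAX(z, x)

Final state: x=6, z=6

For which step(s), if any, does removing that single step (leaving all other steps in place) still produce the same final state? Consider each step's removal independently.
Step(s) 2

Testing removal of each single step:
Without step 1: final = x=-6, z=2 (different)
Without step 2: final = x=6, z=6 (same)
Without step 3: final = x=3, z=3 (different)
Without step 4: final = x=6, z=2 (different)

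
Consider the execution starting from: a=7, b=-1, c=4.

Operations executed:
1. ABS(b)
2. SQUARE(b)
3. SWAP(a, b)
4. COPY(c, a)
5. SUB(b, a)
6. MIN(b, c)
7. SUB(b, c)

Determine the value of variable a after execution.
a = 1

Tracing execution:
Step 1: ABS(b) → a = 7
Step 2: SQUARE(b) → a = 7
Step 3: SWAP(a, b) → a = 1
Step 4: COPY(c, a) → a = 1
Step 5: SUB(b, a) → a = 1
Step 6: MIN(b, c) → a = 1
Step 7: SUB(b, c) → a = 1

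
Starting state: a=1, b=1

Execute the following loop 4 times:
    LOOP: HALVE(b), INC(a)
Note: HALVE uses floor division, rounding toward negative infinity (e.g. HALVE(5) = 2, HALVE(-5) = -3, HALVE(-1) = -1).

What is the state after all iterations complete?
a=5, b=0

Iteration trace:
Start: a=1, b=1
After iteration 1: a=2, b=0
After iteration 2: a=3, b=0
After iteration 3: a=4, b=0
After iteration 4: a=5, b=0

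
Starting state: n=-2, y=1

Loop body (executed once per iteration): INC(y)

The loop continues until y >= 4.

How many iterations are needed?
3

Tracing iterations:
Initial: n=-2, y=1
After iteration 1: n=-2, y=2
After iteration 2: n=-2, y=3
After iteration 3: n=-2, y=4
y >= 4 now holds, so the loop exits after 3 iterations.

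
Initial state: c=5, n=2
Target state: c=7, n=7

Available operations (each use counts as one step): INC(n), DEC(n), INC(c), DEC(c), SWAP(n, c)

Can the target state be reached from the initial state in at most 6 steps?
No

The target state cannot be reached within 6 steps.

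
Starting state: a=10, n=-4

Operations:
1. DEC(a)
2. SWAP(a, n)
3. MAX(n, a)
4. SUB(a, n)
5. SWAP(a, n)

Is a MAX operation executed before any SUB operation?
Yes

First MAX: step 3
First SUB: step 4
Since 3 < 4, MAX comes first.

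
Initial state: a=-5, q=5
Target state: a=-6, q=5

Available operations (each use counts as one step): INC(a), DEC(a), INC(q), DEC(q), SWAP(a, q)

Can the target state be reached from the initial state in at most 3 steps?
Yes

Path (1 step): DEC(a)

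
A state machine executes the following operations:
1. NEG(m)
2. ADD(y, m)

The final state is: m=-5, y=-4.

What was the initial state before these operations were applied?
m=5, y=1

Working backwards:
Final state: m=-5, y=-4
Before step 2 (ADD(y, m)): m=-5, y=1
Before step 1 (NEG(m)): m=5, y=1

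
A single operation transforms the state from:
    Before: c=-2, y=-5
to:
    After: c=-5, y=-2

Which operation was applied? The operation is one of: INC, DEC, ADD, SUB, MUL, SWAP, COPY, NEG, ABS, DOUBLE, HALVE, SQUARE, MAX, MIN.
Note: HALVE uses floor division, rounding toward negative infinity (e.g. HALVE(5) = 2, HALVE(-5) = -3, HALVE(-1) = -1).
SWAP(y, c)

Analyzing the change:
Before: c=-2, y=-5
After: c=-5, y=-2
Variable y changed from -5 to -2
Variable c changed from -2 to -5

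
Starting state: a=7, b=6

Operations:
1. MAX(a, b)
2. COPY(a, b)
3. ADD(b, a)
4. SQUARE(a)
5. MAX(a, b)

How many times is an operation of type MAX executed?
2

Counting MAX operations:
Step 1: MAX(a, b) ← MAX
Step 5: MAX(a, b) ← MAX
Total: 2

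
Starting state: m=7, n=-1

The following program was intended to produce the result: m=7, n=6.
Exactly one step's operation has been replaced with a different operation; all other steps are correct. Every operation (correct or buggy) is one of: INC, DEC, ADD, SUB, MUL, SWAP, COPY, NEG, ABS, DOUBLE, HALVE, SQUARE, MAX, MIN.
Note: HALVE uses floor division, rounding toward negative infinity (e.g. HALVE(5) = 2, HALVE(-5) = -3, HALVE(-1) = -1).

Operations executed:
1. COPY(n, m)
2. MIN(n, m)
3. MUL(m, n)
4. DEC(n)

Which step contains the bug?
Step 3

Trace with buggy code:
Initial: m=7, n=-1
After step 1: m=7, n=7
After step 2: m=7, n=7
After step 3: m=49, n=7
After step 4: m=49, n=6
Actual final m=49, n=6 ≠ expected m=7, n=6.
Step 3 is the only position where a single-operation replacement can produce the expected result.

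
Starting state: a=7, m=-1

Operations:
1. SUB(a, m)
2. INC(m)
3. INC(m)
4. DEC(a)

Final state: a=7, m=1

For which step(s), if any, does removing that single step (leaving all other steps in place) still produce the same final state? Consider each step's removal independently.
None - removing any single step changes the final result

Testing removal of each single step:
Without step 1: final = a=6, m=1 (different)
Without step 2: final = a=7, m=0 (different)
Without step 3: final = a=7, m=0 (different)
Without step 4: final = a=8, m=1 (different)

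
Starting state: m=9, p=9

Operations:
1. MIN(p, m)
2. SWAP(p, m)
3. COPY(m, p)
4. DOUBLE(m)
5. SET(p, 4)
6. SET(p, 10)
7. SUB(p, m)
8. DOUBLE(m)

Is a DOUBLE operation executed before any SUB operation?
Yes

First DOUBLE: step 4
First SUB: step 7
Since 4 < 7, DOUBLE comes first.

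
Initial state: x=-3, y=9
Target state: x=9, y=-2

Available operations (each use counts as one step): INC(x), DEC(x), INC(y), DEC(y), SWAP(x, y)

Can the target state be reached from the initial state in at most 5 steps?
Yes

Path (2 steps): INC(x) → SWAP(x, y)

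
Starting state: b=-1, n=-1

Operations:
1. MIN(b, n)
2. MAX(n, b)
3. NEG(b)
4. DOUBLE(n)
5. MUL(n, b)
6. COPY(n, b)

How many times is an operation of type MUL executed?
1

Counting MUL operations:
Step 5: MUL(n, b) ← MUL
Total: 1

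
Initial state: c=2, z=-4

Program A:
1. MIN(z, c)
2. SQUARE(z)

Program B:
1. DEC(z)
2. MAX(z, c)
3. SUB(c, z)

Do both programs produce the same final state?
No

Program A final state: c=2, z=16
Program B final state: c=0, z=2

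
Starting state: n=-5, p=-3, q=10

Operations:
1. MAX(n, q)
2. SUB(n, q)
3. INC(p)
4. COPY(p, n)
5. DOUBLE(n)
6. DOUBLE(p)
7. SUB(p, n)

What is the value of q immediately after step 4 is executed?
q = 10

Tracing q through execution:
Initial: q = 10
After step 1 (MAX(n, q)): q = 10
After step 2 (SUB(n, q)): q = 10
After step 3 (INC(p)): q = 10
After step 4 (COPY(p, n)): q = 10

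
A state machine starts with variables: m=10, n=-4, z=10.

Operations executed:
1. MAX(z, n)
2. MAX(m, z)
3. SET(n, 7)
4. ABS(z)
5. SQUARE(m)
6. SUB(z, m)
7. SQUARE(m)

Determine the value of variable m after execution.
m = 10000

Tracing execution:
Step 1: MAX(z, n) → m = 10
Step 2: MAX(m, z) → m = 10
Step 3: SET(n, 7) → m = 10
Step 4: ABS(z) → m = 10
Step 5: SQUARE(m) → m = 100
Step 6: SUB(z, m) → m = 100
Step 7: SQUARE(m) → m = 10000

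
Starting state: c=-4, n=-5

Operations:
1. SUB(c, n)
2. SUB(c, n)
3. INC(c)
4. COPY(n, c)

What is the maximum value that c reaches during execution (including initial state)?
7

Values of c at each step:
Initial: c = -4
After step 1: c = 1
After step 2: c = 6
After step 3: c = 7 ← maximum
After step 4: c = 7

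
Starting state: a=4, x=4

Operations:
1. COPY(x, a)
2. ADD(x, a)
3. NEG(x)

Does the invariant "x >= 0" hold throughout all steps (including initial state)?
No, violated after step 3

The invariant is violated after step 3.

State at each step:
Initial: a=4, x=4
After step 1: a=4, x=4
After step 2: a=4, x=8
After step 3: a=4, x=-8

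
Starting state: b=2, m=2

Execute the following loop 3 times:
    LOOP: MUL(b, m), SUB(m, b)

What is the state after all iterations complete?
b=-48, m=54

Iteration trace:
Start: b=2, m=2
After iteration 1: b=4, m=-2
After iteration 2: b=-8, m=6
After iteration 3: b=-48, m=54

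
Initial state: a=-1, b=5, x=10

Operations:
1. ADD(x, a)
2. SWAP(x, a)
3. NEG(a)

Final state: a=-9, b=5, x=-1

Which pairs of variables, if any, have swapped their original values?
None

Comparing initial and final values:
b: 5 → 5
x: 10 → -1
a: -1 → -9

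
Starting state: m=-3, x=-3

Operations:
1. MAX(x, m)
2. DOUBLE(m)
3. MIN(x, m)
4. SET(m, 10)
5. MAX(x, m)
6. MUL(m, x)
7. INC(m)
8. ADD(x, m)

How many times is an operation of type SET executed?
1

Counting SET operations:
Step 4: SET(m, 10) ← SET
Total: 1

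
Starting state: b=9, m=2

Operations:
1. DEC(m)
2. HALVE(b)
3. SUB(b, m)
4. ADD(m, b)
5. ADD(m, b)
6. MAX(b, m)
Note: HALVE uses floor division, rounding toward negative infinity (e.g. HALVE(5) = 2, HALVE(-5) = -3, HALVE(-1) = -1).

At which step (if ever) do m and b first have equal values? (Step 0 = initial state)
Step 6

m and b first become equal after step 6.

Comparing values at each step:
Initial: m=2, b=9
After step 1: m=1, b=9
After step 2: m=1, b=4
After step 3: m=1, b=3
After step 4: m=4, b=3
After step 5: m=7, b=3
After step 6: m=7, b=7 ← equal!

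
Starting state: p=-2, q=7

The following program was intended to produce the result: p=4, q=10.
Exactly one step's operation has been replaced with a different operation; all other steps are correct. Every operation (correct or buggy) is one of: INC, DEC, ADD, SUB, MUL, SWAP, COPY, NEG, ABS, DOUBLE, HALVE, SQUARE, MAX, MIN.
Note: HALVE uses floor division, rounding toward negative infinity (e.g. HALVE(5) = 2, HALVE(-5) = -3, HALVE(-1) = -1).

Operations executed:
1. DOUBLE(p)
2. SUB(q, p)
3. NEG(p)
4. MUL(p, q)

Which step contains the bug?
Step 4

Trace with buggy code:
Initial: p=-2, q=7
After step 1: p=-4, q=7
After step 2: p=-4, q=11
After step 3: p=4, q=11
After step 4: p=44, q=11
Actual final p=44, q=11 ≠ expected p=4, q=10.
Step 4 is the only position where a single-operation replacement can produce the expected result.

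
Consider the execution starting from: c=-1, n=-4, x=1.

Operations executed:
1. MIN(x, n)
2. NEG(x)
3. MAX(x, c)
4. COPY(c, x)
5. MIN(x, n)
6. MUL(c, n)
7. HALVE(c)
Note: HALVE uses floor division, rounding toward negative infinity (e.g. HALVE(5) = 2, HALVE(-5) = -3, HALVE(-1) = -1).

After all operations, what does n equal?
n = -4

Tracing execution:
Step 1: MIN(x, n) → n = -4
Step 2: NEG(x) → n = -4
Step 3: MAX(x, c) → n = -4
Step 4: COPY(c, x) → n = -4
Step 5: MIN(x, n) → n = -4
Step 6: MUL(c, n) → n = -4
Step 7: HALVE(c) → n = -4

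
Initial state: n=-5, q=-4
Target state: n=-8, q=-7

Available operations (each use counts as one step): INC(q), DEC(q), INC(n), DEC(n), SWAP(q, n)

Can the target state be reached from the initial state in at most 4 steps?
No

The target state cannot be reached within 4 steps.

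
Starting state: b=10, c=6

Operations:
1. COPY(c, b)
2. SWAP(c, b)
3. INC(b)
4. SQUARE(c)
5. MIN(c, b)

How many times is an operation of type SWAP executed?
1

Counting SWAP operations:
Step 2: SWAP(c, b) ← SWAP
Total: 1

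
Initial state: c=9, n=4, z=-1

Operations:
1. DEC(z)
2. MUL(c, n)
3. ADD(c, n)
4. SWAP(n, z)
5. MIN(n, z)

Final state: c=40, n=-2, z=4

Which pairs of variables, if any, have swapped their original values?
None

Comparing initial and final values:
z: -1 → 4
n: 4 → -2
c: 9 → 40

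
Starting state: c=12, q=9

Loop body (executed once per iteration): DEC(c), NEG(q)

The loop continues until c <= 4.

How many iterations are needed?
8

Tracing iterations:
Initial: c=12, q=9
After iteration 1: c=11, q=-9
After iteration 2: c=10, q=9
After iteration 3: c=9, q=-9
After iteration 4: c=8, q=9
After iteration 5: c=7, q=-9
After iteration 6: c=6, q=9
After iteration 7: c=5, q=-9
After iteration 8: c=4, q=9
c <= 4 now holds, so the loop exits after 8 iterations.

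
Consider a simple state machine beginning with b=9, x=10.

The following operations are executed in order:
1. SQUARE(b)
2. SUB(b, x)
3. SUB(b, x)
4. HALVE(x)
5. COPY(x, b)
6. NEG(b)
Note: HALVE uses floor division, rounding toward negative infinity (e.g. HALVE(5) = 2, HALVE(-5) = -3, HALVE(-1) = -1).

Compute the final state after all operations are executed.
{b: -61, x: 61}

Step-by-step execution:
Initial: b=9, x=10
After step 1 (SQUARE(b)): b=81, x=10
After step 2 (SUB(b, x)): b=71, x=10
After step 3 (SUB(b, x)): b=61, x=10
After step 4 (HALVE(x)): b=61, x=5
After step 5 (COPY(x, b)): b=61, x=61
After step 6 (NEG(b)): b=-61, x=61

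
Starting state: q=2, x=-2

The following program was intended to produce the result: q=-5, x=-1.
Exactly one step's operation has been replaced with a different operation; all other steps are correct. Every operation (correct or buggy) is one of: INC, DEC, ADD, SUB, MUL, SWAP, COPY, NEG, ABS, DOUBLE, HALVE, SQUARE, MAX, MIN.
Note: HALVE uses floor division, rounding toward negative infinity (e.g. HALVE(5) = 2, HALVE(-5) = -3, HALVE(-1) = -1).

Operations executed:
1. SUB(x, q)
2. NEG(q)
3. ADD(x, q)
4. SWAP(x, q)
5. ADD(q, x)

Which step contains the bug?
Step 3

Trace with buggy code:
Initial: q=2, x=-2
After step 1: q=2, x=-4
After step 2: q=-2, x=-4
After step 3: q=-2, x=-6
After step 4: q=-6, x=-2
After step 5: q=-8, x=-2
Actual final q=-8, x=-2 ≠ expected q=-5, x=-1.
Step 3 is the only position where a single-operation replacement can produce the expected result.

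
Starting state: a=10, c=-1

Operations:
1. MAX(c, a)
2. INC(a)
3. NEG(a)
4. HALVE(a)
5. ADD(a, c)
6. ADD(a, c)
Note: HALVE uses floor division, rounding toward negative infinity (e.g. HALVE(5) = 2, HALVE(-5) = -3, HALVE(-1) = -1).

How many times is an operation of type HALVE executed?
1

Counting HALVE operations:
Step 4: HALVE(a) ← HALVE
Total: 1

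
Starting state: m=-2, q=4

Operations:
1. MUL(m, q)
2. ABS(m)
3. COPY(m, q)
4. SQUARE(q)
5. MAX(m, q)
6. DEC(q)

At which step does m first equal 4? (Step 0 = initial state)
Step 3

Tracing m:
Initial: m = -2
After step 1: m = -8
After step 2: m = 8
After step 3: m = 4 ← first occurrence
After step 4: m = 4
After step 5: m = 16
After step 6: m = 16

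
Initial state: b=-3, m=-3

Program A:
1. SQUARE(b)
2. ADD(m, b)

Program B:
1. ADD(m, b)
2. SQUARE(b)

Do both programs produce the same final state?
No

Program A final state: b=9, m=6
Program B final state: b=9, m=-6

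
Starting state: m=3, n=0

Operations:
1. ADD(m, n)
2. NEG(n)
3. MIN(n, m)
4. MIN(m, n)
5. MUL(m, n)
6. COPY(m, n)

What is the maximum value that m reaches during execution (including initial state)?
3

Values of m at each step:
Initial: m = 3 ← maximum
After step 1: m = 3
After step 2: m = 3
After step 3: m = 3
After step 4: m = 0
After step 5: m = 0
After step 6: m = 0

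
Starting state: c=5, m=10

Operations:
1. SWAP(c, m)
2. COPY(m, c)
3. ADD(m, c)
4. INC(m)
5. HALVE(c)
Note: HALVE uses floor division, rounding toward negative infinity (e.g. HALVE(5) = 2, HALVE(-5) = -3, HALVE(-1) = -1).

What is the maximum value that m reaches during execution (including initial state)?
21

Values of m at each step:
Initial: m = 10
After step 1: m = 5
After step 2: m = 10
After step 3: m = 20
After step 4: m = 21 ← maximum
After step 5: m = 21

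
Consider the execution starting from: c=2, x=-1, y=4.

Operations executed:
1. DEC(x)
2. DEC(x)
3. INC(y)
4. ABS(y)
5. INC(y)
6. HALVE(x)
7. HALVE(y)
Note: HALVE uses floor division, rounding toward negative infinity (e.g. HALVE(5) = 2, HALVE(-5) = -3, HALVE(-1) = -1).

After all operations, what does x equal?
x = -2

Tracing execution:
Step 1: DEC(x) → x = -2
Step 2: DEC(x) → x = -3
Step 3: INC(y) → x = -3
Step 4: ABS(y) → x = -3
Step 5: INC(y) → x = -3
Step 6: HALVE(x) → x = -2
Step 7: HALVE(y) → x = -2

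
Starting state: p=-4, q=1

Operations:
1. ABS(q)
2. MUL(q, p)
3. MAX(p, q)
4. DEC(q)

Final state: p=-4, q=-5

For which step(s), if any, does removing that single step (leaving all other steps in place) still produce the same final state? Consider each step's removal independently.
Step(s) 1, 3

Testing removal of each single step:
Without step 1: final = p=-4, q=-5 (same)
Without step 2: final = p=1, q=0 (different)
Without step 3: final = p=-4, q=-5 (same)
Without step 4: final = p=-4, q=-4 (different)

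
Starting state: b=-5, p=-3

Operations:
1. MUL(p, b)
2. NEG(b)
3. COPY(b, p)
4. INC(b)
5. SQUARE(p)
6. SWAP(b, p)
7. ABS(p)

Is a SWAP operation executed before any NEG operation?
No

First SWAP: step 6
First NEG: step 2
Since 6 > 2, NEG comes first.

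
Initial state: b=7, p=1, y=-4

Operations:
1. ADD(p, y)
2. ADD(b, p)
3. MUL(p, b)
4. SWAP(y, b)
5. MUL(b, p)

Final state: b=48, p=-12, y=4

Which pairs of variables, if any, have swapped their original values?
None

Comparing initial and final values:
y: -4 → 4
p: 1 → -12
b: 7 → 48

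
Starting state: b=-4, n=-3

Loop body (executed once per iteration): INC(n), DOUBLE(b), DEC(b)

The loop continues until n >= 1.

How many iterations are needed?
4

Tracing iterations:
Initial: b=-4, n=-3
After iteration 1: b=-9, n=-2
After iteration 2: b=-19, n=-1
After iteration 3: b=-39, n=0
After iteration 4: b=-79, n=1
n >= 1 now holds, so the loop exits after 4 iterations.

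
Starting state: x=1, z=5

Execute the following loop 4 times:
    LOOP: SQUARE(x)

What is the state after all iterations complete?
x=1, z=5

Iteration trace:
Start: x=1, z=5
After iteration 1: x=1, z=5
After iteration 2: x=1, z=5
After iteration 3: x=1, z=5
After iteration 4: x=1, z=5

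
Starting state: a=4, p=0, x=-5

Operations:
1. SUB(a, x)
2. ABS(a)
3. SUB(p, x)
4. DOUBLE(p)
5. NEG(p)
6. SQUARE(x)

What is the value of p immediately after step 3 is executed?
p = 5

Tracing p through execution:
Initial: p = 0
After step 1 (SUB(a, x)): p = 0
After step 2 (ABS(a)): p = 0
After step 3 (SUB(p, x)): p = 5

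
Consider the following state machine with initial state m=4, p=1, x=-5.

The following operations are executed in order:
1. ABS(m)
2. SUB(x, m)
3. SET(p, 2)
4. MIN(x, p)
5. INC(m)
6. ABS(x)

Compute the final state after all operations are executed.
{m: 5, p: 2, x: 9}

Step-by-step execution:
Initial: m=4, p=1, x=-5
After step 1 (ABS(m)): m=4, p=1, x=-5
After step 2 (SUB(x, m)): m=4, p=1, x=-9
After step 3 (SET(p, 2)): m=4, p=2, x=-9
After step 4 (MIN(x, p)): m=4, p=2, x=-9
After step 5 (INC(m)): m=5, p=2, x=-9
After step 6 (ABS(x)): m=5, p=2, x=9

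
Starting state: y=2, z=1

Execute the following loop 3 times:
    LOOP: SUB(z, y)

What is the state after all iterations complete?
y=2, z=-5

Iteration trace:
Start: y=2, z=1
After iteration 1: y=2, z=-1
After iteration 2: y=2, z=-3
After iteration 3: y=2, z=-5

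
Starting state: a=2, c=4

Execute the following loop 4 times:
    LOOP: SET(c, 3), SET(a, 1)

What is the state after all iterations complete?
a=1, c=3

Iteration trace:
Start: a=2, c=4
After iteration 1: a=1, c=3
After iteration 2: a=1, c=3
After iteration 3: a=1, c=3
After iteration 4: a=1, c=3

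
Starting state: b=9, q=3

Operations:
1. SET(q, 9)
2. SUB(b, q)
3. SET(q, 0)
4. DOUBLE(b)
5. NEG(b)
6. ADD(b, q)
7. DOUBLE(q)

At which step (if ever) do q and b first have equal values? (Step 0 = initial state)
Step 1

q and b first become equal after step 1.

Comparing values at each step:
Initial: q=3, b=9
After step 1: q=9, b=9 ← equal!
After step 2: q=9, b=0
After step 3: q=0, b=0 ← equal!
After step 4: q=0, b=0 ← equal!
After step 5: q=0, b=0 ← equal!
After step 6: q=0, b=0 ← equal!
After step 7: q=0, b=0 ← equal!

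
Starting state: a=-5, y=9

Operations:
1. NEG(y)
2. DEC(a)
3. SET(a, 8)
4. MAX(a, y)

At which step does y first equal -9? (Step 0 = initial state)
Step 1

Tracing y:
Initial: y = 9
After step 1: y = -9 ← first occurrence
After step 2: y = -9
After step 3: y = -9
After step 4: y = -9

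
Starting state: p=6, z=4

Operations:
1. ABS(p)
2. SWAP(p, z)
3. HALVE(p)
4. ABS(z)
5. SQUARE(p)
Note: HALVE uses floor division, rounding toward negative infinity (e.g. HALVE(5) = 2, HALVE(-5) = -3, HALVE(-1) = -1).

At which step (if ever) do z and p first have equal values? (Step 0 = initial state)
Never

z and p never become equal during execution.

Comparing values at each step:
Initial: z=4, p=6
After step 1: z=4, p=6
After step 2: z=6, p=4
After step 3: z=6, p=2
After step 4: z=6, p=2
After step 5: z=6, p=4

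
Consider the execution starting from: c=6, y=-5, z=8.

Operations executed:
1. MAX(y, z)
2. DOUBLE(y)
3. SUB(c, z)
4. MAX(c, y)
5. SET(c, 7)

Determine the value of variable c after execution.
c = 7

Tracing execution:
Step 1: MAX(y, z) → c = 6
Step 2: DOUBLE(y) → c = 6
Step 3: SUB(c, z) → c = -2
Step 4: MAX(c, y) → c = 16
Step 5: SET(c, 7) → c = 7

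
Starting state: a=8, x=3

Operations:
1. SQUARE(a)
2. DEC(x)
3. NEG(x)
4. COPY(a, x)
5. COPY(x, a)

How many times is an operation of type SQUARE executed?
1

Counting SQUARE operations:
Step 1: SQUARE(a) ← SQUARE
Total: 1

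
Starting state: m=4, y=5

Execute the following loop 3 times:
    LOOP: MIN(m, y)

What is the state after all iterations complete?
m=4, y=5

Iteration trace:
Start: m=4, y=5
After iteration 1: m=4, y=5
After iteration 2: m=4, y=5
After iteration 3: m=4, y=5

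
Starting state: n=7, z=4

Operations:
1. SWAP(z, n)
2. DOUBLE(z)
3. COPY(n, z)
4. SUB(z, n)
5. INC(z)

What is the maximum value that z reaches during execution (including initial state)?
14

Values of z at each step:
Initial: z = 4
After step 1: z = 7
After step 2: z = 14 ← maximum
After step 3: z = 14
After step 4: z = 0
After step 5: z = 1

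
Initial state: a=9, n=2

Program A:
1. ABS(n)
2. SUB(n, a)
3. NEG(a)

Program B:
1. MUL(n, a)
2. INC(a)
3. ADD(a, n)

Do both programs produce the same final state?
No

Program A final state: a=-9, n=-7
Program B final state: a=28, n=18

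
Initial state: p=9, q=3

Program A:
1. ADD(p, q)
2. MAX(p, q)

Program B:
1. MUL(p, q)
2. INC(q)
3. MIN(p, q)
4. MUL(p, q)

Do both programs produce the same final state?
No

Program A final state: p=12, q=3
Program B final state: p=16, q=4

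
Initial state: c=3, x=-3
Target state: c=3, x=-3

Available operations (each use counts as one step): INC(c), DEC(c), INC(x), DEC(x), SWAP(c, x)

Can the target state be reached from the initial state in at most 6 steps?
Yes

Path (0 steps): 0 steps (already at target)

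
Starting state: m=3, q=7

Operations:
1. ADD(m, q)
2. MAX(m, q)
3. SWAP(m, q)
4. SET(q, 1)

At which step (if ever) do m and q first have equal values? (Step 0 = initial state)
Never

m and q never become equal during execution.

Comparing values at each step:
Initial: m=3, q=7
After step 1: m=10, q=7
After step 2: m=10, q=7
After step 3: m=7, q=10
After step 4: m=7, q=1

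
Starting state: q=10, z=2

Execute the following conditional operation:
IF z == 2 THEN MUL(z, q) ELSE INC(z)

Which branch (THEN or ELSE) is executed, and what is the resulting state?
Branch: THEN, Final state: q=10, z=20

Evaluating condition: z == 2
z = 2
Condition is True, so THEN branch executes
After MUL(z, q): q=10, z=20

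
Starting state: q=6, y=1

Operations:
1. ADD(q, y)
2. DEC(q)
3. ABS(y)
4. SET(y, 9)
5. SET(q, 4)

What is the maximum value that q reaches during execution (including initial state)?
7

Values of q at each step:
Initial: q = 6
After step 1: q = 7 ← maximum
After step 2: q = 6
After step 3: q = 6
After step 4: q = 6
After step 5: q = 4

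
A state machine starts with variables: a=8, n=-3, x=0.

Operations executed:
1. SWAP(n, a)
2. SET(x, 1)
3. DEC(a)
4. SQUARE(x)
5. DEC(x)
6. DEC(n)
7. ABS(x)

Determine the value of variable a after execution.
a = -4

Tracing execution:
Step 1: SWAP(n, a) → a = -3
Step 2: SET(x, 1) → a = -3
Step 3: DEC(a) → a = -4
Step 4: SQUARE(x) → a = -4
Step 5: DEC(x) → a = -4
Step 6: DEC(n) → a = -4
Step 7: ABS(x) → a = -4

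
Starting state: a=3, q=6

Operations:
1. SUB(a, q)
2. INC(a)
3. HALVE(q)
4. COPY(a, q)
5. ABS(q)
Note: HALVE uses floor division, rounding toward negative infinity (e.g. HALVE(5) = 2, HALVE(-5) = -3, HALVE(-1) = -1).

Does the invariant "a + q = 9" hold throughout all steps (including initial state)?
No, violated after step 1

The invariant is violated after step 1.

State at each step:
Initial: a=3, q=6
After step 1: a=-3, q=6
After step 2: a=-2, q=6
After step 3: a=-2, q=3
After step 4: a=3, q=3
After step 5: a=3, q=3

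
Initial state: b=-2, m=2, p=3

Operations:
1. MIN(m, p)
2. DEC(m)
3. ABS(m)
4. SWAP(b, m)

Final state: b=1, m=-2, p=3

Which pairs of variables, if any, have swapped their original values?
None

Comparing initial and final values:
p: 3 → 3
m: 2 → -2
b: -2 → 1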